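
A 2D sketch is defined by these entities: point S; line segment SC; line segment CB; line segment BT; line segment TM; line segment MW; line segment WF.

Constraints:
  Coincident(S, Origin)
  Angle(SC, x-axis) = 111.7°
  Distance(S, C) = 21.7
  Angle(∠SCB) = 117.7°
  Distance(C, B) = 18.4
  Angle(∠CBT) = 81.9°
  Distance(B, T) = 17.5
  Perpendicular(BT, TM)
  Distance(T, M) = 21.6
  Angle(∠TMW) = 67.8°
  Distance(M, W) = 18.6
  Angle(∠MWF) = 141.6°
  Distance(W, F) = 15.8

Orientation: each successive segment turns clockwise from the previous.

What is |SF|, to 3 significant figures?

39.2

∠TMW = 67.8° gives MW at 109° from the x-axis; with |MW| = 18.6, W = (-6.81, 24.3). ∠MWF = 141.6° gives WF at 70.7° from the x-axis; with |WF| = 15.8, F = (-1.59, 39.2). Then |SF| = |F − S| = 39.2.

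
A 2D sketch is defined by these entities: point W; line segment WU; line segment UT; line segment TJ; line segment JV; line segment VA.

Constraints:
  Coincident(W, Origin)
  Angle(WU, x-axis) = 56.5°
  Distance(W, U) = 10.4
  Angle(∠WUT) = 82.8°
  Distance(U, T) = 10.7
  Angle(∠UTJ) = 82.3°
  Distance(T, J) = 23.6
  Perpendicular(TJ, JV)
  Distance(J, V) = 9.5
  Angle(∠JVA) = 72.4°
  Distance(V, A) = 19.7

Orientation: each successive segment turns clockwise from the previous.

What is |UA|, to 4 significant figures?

7.831

TJ is perpendicular to JV, so JV runs at 131.6°; with |JV| = 9.5, V = (-10.10, -6.870). ∠JVA = 72.4° gives VA at 24.00° from the x-axis; with |VA| = 19.7, A = (7.894, 1.143). Then |UA| = |A − U| = 7.831.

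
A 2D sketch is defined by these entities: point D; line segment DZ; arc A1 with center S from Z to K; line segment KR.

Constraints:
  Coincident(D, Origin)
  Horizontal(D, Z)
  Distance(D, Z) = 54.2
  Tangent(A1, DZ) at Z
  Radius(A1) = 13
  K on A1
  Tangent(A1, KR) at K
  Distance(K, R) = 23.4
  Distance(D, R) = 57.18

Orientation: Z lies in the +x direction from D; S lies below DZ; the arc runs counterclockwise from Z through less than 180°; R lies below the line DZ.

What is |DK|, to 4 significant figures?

43.59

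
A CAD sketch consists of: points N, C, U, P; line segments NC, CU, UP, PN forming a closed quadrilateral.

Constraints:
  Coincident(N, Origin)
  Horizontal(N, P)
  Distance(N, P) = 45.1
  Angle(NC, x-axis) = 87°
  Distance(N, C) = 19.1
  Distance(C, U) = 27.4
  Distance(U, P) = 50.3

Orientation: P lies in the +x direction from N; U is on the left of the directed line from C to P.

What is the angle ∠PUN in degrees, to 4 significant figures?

56.28°

Checks: |CU| = 27.40 ✓; |UP| = 50.30 ✓.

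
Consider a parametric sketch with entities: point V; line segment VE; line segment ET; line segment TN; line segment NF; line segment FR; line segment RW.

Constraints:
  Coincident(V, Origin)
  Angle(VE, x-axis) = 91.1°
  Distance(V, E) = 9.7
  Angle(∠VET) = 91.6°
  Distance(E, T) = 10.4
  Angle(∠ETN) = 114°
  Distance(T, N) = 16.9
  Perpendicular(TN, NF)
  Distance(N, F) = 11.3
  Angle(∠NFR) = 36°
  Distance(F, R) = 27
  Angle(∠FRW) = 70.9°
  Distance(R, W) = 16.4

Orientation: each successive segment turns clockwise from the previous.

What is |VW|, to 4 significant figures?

31.47

∠NFR = 36.0° gives FR at 62.70° from the x-axis; with |FR| = 27.0, R = (20.08, 14.01). ∠FRW = 70.9° gives RW at -46.40° from the x-axis; with |RW| = 16.4, W = (31.39, 2.129). Then |VW| = |W − V| = 31.47.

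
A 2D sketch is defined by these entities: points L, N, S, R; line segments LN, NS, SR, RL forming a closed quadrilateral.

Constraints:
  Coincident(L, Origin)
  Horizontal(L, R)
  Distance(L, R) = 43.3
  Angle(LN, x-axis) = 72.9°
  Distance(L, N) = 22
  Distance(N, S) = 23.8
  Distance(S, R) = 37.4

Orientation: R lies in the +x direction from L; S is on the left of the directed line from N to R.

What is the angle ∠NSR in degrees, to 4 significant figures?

84.63°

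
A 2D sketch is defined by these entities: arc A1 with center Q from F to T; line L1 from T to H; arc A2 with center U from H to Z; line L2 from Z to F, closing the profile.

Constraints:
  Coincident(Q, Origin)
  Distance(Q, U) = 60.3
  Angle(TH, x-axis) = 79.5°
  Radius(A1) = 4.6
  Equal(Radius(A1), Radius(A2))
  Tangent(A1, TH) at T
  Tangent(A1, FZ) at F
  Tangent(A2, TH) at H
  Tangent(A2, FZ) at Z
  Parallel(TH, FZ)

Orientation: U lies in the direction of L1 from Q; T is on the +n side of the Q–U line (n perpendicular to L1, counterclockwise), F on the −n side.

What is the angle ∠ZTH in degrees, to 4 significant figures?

8.675°

The slot axis is L1's direction at 79.5°, so u = (cos 79.5°, sin 79.5°) = (0.1822, 0.9833) and n = (−sin 79.5°, cos 79.5°) = (-0.9833, 0.1822). Q is at the origin and U lies 60.3 along u from Q, so U = 60.3·u = (10.99, 59.29). Tangency of A1 to both parallel lines with radius 4.6 puts T and F at Q ± 4.6·n: T = (-4.523, 0.8383), F = (4.523, -0.8383). Equal radii place H and Z the same way about U: H = U + 4.6·n = (6.466, 60.13), Z = U − 4.6·n = (15.51, 58.45). Then cos ∠ZTH = TZ·TH / (|TZ||TH|), giving 8.675°.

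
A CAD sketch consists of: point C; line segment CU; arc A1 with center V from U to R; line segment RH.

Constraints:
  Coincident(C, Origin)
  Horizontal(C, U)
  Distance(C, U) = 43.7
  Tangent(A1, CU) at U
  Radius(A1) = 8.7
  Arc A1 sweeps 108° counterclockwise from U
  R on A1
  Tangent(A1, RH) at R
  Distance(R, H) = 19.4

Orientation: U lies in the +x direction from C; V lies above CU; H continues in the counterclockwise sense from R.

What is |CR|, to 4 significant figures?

53.21

C is at the origin; CU is horizontal with |CU| = 43.7 and U on the +x side, so U = (43.70, 0.000). Since A1 is tangent to CU there, VU ⟂ CU, so V = U + (0, 8.7) = (43.70, 8.700). On A1, U sits at bearing -90° from V; a 108° counterclockwise sweep puts R at bearing 18°, so R = V + 8.7·(cos 18°, sin 18°) = (51.97, 11.39). Then |CR| = |R − C| = 53.21.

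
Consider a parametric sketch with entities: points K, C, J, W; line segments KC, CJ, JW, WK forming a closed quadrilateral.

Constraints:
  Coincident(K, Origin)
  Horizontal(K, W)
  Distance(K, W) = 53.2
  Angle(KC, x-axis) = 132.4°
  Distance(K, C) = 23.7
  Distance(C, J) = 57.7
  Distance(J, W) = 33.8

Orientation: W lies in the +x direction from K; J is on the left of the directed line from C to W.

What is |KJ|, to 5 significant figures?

50.763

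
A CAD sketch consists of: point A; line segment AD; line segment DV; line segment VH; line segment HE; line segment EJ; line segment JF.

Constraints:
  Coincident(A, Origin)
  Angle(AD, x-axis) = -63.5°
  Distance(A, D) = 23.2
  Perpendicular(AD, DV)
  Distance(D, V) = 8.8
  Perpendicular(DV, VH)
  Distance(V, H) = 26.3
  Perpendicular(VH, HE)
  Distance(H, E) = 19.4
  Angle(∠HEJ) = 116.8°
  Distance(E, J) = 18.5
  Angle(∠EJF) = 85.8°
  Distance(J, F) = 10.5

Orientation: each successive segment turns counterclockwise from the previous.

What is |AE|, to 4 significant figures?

11.04

The perpendicularity gives VH at right angles to DV, so VH runs at 116.5°; with |VH| = 26.3, H = (6.492, 6.701). The perpendicularity gives HE at right angles to VH, so HE runs at -153.5°; with |HE| = 19.4, E = (-10.87, -1.955). Then |AE| = |E − A| = 11.04.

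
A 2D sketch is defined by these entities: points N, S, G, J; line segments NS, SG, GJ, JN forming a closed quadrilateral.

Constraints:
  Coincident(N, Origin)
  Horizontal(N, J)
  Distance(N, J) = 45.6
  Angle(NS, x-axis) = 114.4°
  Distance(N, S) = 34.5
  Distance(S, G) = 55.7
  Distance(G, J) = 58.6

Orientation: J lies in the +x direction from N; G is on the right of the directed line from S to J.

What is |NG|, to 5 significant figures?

25.188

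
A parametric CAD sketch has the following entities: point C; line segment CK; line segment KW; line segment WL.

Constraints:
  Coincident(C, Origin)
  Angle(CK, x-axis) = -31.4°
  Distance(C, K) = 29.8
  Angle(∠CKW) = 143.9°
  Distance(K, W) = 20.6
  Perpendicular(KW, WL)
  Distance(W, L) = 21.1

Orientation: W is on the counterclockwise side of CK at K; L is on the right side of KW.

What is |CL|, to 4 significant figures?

59.08

C is at the origin; CK runs at -31.4° with length 29.8, so K = 29.8·(cos -31.4°, sin -31.4°) = (25.44, -15.53). ∠CKW = 143.9°, so KW runs at -31.4° + (180° − 143.9°) = 4.700° from the x-axis; with |KW| = 20.6, W = K + 20.6·(cos 4.700°, sin 4.700°) = (45.97, -13.84). KW is perpendicular to WL; with |WL| = 21.1 on the right of KW, L = W + 21.1·(0.08194, -0.9966) = (47.70, -34.87). Then |CL| = |L − C| = 59.08.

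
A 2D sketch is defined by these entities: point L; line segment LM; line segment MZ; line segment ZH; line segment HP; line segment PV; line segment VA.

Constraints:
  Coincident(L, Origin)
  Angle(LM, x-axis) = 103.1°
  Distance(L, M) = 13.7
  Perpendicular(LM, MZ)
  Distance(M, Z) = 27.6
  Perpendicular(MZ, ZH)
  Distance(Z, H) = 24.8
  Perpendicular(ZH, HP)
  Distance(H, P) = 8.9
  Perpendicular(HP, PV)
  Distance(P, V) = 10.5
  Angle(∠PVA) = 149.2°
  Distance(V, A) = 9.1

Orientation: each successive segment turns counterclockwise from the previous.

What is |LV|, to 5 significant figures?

18.710

ZH ⟂ HP, so HP runs at 13.100°; with |HP| = 8.9, P = (-15.698, -15.050). HP is perpendicular to PV, so PV runs at 103.10°; with |PV| = 10.5, V = (-18.077, -4.8228). Then |LV| = |V − L| = 18.710.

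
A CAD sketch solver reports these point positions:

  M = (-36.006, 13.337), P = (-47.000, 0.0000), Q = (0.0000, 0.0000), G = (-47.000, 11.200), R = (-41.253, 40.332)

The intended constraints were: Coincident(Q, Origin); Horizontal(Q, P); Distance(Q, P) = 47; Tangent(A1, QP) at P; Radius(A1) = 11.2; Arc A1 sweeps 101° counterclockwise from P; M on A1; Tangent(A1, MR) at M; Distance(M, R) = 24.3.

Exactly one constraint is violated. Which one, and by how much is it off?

Distance(M, R) = 24.3 — off by 3.20.

Q = (0.00, 0.00) ✓; Q.y = 0.00, P.y = 0.00 ✓; |QP| = 47.00 ✓; ∠(GP, PQ) = 90.00° ✓; |GP| = 11.20 ✓; bearing(G→M) − bearing(G→P) = 101.0° ✓; |GM| = 11.20 ✓; ∠(GM, MR) = 90.00° ✓; |MR| = 27.50 ✗.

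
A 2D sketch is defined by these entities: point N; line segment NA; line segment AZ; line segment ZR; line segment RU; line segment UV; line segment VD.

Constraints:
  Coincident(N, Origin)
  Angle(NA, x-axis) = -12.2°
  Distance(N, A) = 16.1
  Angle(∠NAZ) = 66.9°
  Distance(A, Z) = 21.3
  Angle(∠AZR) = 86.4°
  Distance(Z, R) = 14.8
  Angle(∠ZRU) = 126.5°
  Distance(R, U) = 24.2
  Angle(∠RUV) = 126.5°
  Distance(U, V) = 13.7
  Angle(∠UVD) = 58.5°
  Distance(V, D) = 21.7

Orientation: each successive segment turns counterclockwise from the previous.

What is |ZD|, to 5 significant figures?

19.561

∠RUV = 126.5° gives UV at -58.500° from the x-axis; with |UV| = 13.7, V = (-4.5272, -20.311). ∠UVD = 58.5° gives VD at 63.000° from the x-axis; with |VD| = 21.7, D = (5.3244, -0.97641). Then |ZD| = |D − Z| = 19.561.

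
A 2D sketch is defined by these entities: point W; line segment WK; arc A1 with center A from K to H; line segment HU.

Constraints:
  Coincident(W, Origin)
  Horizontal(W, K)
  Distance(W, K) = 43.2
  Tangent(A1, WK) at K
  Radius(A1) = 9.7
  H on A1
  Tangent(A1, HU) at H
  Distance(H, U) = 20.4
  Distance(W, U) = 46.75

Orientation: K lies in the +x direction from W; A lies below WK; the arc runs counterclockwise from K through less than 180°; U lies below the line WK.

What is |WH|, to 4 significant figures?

35.13

Checks: W.y = 0.00, K.y = 0.00 ✓; |AH| = 9.700 ✓; ∠(AH, HU) = 90.00° ✓; |HU| = 20.40 ✓; |WU| = 46.75 ✓.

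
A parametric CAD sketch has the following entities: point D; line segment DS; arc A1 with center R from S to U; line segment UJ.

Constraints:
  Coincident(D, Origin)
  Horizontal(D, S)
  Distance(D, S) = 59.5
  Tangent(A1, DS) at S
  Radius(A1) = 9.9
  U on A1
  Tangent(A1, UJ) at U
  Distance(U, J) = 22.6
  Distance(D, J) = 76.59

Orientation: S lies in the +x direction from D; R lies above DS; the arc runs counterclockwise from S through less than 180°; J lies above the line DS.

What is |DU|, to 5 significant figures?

70.106

D is at the origin; DS is horizontal with |DS| = 59.5 and S on the +x side, so S = (59.500, 0.0000). Since A1 is tangent to DS there, RS ⟂ DS, so R = S + (0, 9.9) = (59.500, 9.9000). Since RU ⟂ UJ (tangency), |RJ| = √(9.9² + 22.6²) = 24.673 regardless of where U sits on A1. So J lies on both circle(D, 76.59) and circle(R, 24.673); the above-DS intersection is J = (69.340, 32.526). U is the foot of the tangent from J: U = (69.400, 9.9261).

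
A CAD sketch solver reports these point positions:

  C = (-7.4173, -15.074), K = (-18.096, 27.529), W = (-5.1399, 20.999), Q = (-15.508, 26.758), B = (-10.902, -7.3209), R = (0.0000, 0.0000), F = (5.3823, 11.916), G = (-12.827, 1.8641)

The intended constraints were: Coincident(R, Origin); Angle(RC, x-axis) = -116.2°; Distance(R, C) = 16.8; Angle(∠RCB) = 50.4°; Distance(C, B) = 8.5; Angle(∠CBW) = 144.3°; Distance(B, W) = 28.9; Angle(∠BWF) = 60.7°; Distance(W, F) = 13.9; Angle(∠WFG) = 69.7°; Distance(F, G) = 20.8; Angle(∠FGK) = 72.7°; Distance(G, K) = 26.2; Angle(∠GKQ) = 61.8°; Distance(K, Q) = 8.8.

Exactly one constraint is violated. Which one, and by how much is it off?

Distance(K, Q) = 8.8 — off by 6.10.

R = (0.00, 0.00) ✓; RC at -116.2° ✓; |RC| = 16.80 ✓; ∠RCB = 50.40° ✓; |CB| = 8.500 ✓; ∠CBW = 144.3° ✓; |BW| = 28.90 ✓; ∠BWF = 60.70° ✓; |WF| = 13.90 ✓; ∠WFG = 69.70° ✓; |FG| = 20.80 ✓; ∠FGK = 72.70° ✓; |GK| = 26.20 ✓; ∠GKQ = 61.81° ✓; |KQ| = 2.700 ✗.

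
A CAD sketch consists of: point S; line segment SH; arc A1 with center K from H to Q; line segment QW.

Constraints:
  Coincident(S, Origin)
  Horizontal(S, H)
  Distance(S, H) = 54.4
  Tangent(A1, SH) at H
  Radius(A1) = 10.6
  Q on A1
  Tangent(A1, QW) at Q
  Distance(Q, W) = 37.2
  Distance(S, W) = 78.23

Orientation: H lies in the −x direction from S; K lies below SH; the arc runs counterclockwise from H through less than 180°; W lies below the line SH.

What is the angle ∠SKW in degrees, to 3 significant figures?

111°

Checks: |KQ| = 10.60 ✓; ∠(KQ, QW) = 90.00° ✓; |QW| = 37.20 ✓; |SW| = 78.23 ✓.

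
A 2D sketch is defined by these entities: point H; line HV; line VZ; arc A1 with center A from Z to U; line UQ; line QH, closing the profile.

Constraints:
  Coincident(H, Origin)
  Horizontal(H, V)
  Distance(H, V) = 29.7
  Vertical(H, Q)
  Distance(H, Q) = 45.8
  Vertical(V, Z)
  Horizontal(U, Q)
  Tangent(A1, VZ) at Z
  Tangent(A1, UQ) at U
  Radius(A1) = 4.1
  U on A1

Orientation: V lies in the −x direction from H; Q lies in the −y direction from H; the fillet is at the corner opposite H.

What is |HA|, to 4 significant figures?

48.93

H and Q share the same x with |HQ| = 45.8 and Q on the −y side, so Q = (0.000, -45.80). The virtual corner opposite H is at (-29.70, -45.80). Since A1 is tangent to VZ there, AZ ⟂ VZ and the tangent condition forces AU to be normal to UQ, with radius 4.1, so the center A sits 4.1 in from both sides at A = (-25.60, -41.70). Then |HA| = |A − H| = 48.93.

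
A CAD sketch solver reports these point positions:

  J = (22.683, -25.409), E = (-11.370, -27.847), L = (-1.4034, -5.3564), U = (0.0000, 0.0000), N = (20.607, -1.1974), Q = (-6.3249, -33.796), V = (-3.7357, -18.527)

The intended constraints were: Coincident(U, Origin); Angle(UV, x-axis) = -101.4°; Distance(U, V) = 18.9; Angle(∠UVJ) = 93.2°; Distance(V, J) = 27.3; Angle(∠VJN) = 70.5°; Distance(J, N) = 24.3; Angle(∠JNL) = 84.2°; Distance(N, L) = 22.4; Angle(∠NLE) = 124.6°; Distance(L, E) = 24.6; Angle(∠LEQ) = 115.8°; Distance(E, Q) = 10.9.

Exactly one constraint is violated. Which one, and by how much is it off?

Distance(E, Q) = 10.9 — off by 3.10.

U = (0.00, 0.00) ✓; UV at -101.4° ✓; |UV| = 18.90 ✓; ∠UVJ = 93.20° ✓; |VJ| = 27.30 ✓; ∠VJN = 70.50° ✓; |JN| = 24.30 ✓; ∠JNL = 84.20° ✓; |NL| = 22.40 ✓; ∠NLE = 124.6° ✓; |LE| = 24.60 ✓; ∠LEQ = 115.8° ✓; |EQ| = 7.800 ✗.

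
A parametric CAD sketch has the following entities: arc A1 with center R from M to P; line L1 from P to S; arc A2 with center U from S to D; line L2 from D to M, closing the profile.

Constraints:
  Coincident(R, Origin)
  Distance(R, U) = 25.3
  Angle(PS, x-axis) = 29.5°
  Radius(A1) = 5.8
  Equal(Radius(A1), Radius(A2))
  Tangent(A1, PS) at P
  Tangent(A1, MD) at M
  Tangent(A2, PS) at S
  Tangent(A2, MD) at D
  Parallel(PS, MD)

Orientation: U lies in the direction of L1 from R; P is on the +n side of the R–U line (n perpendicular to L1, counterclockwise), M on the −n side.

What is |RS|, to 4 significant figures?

25.96

Tangency of A1 to both parallel lines with radius 5.8 puts P and M at R ± 5.8·n: P = (-2.856, 5.048), M = (2.856, -5.048). Equal radii place S and D the same way about U: S = U + 5.8·n = (19.16, 17.51), D = U − 5.8·n = (24.88, 7.410). Then |RS| = |S − R| = 25.96.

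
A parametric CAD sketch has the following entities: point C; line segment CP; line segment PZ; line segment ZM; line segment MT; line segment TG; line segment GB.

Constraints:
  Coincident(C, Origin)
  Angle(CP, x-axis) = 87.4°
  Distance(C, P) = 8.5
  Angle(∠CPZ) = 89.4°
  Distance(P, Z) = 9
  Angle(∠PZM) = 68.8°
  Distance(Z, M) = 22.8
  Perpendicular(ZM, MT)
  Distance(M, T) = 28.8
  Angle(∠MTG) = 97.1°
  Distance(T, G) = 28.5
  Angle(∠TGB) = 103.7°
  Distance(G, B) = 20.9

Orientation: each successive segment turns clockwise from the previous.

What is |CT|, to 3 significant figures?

26.3

∠PZM = 68.8° gives ZM at -114° from the x-axis; with |ZM| = 22.8, M = (-0.0472, -12.8). ZM ⟂ MT, so MT runs at 156°; with |MT| = 28.8, T = (-26.3, -0.877). Then |CT| = |T − C| = 26.3.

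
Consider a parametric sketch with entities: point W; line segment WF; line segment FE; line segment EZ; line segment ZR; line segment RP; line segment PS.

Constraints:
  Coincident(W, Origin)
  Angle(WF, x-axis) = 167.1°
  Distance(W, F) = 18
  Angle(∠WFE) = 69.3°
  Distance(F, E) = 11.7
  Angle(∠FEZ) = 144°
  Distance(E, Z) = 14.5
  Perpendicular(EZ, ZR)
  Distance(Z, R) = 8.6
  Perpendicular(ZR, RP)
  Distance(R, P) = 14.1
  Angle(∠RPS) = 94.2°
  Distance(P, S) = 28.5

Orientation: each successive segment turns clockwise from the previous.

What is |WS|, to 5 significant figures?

37.298

W is at the origin; WF runs at 167.1° with length 18.0, so F = (-17.546, 4.0185). ∠WFE = 69.3° gives FE at 56.400° from the x-axis; with |FE| = 11.7, E = (-11.071, 13.764). ∠FEZ = 144.0° gives EZ at 20.400° from the x-axis; with |EZ| = 14.5, Z = (2.5196, 18.818). EZ is perpendicular to ZR, so ZR runs at -69.600°; with |ZR| = 8.6, R = (5.5173, 10.757). ZR ⟂ RP, so RP runs at -159.60°; with |RP| = 14.1, P = (-7.6984, 5.8425). ∠RPS = 94.2° gives PS at 114.60° from the x-axis; with |PS| = 28.5, S = (-19.562, 31.756). Then |WS| = |S − W| = 37.298.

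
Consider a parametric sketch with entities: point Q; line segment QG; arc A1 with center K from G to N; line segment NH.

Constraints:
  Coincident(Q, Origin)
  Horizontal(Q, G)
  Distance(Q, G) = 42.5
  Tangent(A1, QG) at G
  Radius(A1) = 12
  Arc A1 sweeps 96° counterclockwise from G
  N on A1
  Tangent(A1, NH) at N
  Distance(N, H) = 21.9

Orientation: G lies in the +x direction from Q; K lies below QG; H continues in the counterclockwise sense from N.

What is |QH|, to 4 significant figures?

48.03

Q is at the origin; QG is horizontal with |QG| = 42.5 and G on the +x side, so G = (42.50, 0.000). Tangency of A1 to QG means the radius KG is perpendicular to QG, so K = G + (0, -12) = (42.50, -12.00). On A1, G sits at bearing 90° from K; a 96° counterclockwise sweep puts N at bearing 186°, so N = K + 12.0·(cos 186°, sin 186°) = (30.57, -13.25). A1 meets NH tangentially, so KN is at right angles to NH, so NH runs along (−sin 186°, cos 186°); with |NH| = 21.9, H = (32.85, -35.03). Then |QH| = |H − Q| = 48.03.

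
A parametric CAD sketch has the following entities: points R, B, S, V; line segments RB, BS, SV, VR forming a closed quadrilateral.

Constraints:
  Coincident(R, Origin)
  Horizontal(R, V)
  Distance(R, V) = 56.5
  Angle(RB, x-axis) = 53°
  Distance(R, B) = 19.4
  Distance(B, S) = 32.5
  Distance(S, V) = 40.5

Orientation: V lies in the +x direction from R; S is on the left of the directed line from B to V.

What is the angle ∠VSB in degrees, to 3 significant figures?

80.2°

Checks: |BS| = 32.50 ✓; |SV| = 40.50 ✓.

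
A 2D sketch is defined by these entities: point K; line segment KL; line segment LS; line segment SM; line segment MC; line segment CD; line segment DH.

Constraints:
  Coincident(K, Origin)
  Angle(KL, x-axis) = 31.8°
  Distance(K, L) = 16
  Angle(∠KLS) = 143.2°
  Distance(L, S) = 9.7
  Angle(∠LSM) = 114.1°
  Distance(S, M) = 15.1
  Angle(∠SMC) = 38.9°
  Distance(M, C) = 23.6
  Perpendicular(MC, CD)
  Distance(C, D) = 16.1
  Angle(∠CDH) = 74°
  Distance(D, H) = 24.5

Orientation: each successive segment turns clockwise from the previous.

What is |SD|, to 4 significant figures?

13.57

K is at the origin; KL runs at 31.8° with length 16.0, so L = (13.60, 8.431). ∠KLS = 143.2° gives LS at -5.000° from the x-axis; with |LS| = 9.7, S = (23.26, 7.586). ∠LSM = 114.1° gives SM at -70.90° from the x-axis; with |SM| = 15.1, M = (28.20, -6.683). ∠SMC = 38.9° gives MC at 148.0° from the x-axis; with |MC| = 23.6, C = (8.188, 5.823). MC is perpendicular to CD, so CD runs at 58.00°; with |CD| = 16.1, D = (16.72, 19.48). Then |SD| = |D − S| = 13.57.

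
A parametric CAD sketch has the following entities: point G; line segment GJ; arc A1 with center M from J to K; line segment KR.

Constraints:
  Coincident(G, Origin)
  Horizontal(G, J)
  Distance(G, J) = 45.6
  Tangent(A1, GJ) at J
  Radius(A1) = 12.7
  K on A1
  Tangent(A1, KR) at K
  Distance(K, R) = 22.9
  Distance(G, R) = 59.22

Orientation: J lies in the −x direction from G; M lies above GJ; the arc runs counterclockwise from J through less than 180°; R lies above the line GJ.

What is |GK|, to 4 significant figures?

38.94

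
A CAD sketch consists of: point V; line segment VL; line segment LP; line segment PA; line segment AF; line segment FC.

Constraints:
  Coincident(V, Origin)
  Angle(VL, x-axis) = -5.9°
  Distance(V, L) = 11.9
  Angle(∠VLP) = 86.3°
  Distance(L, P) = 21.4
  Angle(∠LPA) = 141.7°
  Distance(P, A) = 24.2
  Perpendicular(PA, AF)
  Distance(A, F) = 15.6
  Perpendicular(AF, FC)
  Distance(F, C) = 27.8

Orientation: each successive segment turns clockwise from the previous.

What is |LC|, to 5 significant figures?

13.400

PA is perpendicular to AF, so AF runs at 132.10°; with |AF| = 15.6, F = (-20.146, -26.973). AF ⟂ FC, so FC runs at 42.100°; with |FC| = 27.8, C = (0.48057, -8.3352). Then |LC| = |C − L| = 13.400.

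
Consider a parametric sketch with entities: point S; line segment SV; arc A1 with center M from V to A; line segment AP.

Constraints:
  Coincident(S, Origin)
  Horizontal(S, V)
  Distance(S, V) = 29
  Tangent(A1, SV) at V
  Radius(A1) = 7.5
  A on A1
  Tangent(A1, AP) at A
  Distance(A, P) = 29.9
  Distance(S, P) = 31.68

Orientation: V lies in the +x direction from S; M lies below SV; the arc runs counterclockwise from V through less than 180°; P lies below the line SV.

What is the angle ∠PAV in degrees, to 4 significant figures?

148.8°

S is at the origin; S and V share the same y with |SV| = 29.0 and V on the +x side, so V = (29.00, 0.000). The tangent condition forces MV to be normal to SV, so M = V + (0, -7.5) = (29.00, -7.500). Since MA ⟂ AP (tangency), |MP| = √(7.5² + 29.9²) = 30.83 regardless of where A sits on A1. So P lies on both circle(S, 31.68) and circle(M, 30.83); the below-SV intersection is P = (8.497, -30.52). A is the foot of the tangent from P: A = (22.35, -4.024).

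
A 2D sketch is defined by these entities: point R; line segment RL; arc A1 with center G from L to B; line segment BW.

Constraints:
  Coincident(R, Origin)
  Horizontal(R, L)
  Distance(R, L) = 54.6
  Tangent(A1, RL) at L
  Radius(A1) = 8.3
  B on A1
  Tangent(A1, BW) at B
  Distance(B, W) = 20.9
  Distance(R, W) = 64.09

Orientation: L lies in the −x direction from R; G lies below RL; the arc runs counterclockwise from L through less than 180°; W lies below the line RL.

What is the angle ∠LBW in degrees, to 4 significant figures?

126.3°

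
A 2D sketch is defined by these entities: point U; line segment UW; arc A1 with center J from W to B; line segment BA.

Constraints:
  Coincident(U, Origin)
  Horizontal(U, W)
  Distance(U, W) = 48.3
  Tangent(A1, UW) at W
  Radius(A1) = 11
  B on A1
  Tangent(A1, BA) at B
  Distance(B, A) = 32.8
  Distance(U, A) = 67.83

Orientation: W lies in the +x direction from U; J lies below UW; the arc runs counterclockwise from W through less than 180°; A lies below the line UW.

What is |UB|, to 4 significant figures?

40.97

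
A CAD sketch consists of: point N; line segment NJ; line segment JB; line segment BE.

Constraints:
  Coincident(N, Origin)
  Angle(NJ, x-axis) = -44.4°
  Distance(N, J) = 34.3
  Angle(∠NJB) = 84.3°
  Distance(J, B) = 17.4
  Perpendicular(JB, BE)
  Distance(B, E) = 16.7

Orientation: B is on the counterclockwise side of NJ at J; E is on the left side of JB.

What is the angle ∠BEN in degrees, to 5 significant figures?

141.24°

N is at the origin; NJ runs at -44.4° with length 34.3, so J = 34.3·(cos -44.4°, sin -44.4°) = (24.506, -23.998). ∠NJB = 84.3°, so JB runs at -44.4° + (180° − 84.3°) = 51.300° from the x-axis; with |JB| = 17.4, B = J + 17.4·(cos 51.300°, sin 51.300°) = (35.386, -10.419). JB is perpendicular to BE; with |BE| = 16.7 on the left of JB, E = B + 16.7·(-0.78043, 0.62524) = (22.352, 0.022589). Then cos ∠BEN = EB·EN / (|EB||EN|), giving 141.24°.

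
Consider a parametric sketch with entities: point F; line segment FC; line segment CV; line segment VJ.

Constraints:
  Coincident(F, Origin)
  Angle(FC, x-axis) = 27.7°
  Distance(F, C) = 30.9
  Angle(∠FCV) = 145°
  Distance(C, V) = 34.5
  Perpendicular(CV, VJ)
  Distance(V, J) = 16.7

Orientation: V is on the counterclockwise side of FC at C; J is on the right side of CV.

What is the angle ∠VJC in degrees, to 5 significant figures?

64.170°

F is at the origin; FC runs at 27.7° with length 30.9, so C = 30.9·(cos 27.7°, sin 27.7°) = (27.359, 14.364). ∠FCV = 145.0°, so CV runs at 27.7° + (180° − 145.0°) = 62.700° from the x-axis; with |CV| = 34.5, V = C + 34.5·(cos 62.700°, sin 62.700°) = (43.182, 45.021). The perpendicularity gives VJ at right angles to CV; with |VJ| = 16.7 on the right of CV, J = V + 16.7·(0.88862, -0.45865) = (58.022, 37.361). Then cos ∠VJC = JV·JC / (|JV||JC|), giving 64.170°.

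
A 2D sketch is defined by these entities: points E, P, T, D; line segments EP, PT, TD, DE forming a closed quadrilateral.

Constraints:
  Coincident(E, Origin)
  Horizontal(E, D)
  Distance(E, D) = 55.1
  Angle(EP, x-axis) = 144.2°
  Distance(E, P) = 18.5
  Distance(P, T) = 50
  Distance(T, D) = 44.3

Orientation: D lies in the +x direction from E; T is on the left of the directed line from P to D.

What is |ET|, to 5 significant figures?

45.486

Checks: |PT| = 50.00 ✓; |TD| = 44.30 ✓.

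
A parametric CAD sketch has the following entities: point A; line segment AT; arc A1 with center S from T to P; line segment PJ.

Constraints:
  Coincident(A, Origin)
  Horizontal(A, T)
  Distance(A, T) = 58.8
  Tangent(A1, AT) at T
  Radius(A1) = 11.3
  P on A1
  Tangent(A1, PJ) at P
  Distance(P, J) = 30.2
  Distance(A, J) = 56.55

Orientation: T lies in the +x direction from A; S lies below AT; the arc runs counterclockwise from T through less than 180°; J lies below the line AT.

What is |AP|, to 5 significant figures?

48.579

A is at the origin; A and T share the same y with |AT| = 58.8 and T on the +x side, so T = (58.800, 0.0000). Since A1 is tangent to AT there, ST ⟂ AT, so S = T + (0, -11.3) = (58.800, -11.300). Since SP ⟂ PJ (tangency), |SJ| = √(11.3² + 30.2²) = 32.245 regardless of where P sits on A1. So J lies on both circle(A, 56.55) and circle(S, 32.245); the below-AT intersection is J = (41.444, -38.475). P is the foot of the tangent from J: P = (47.749, -8.9407).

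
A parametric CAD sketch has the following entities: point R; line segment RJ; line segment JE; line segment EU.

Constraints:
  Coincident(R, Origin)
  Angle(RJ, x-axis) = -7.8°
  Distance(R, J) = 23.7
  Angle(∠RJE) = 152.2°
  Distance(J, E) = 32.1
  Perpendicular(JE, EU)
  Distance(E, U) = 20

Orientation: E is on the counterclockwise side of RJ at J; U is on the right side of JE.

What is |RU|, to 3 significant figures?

61.5

R is at the origin; RJ runs at -7.8° with length 23.7, so J = 23.7·(cos -7.8°, sin -7.8°) = (23.5, -3.22). ∠RJE = 152.2°, so JE runs at -7.8° + (180° − 152.2°) = 20.0° from the x-axis; with |JE| = 32.1, E = J + 32.1·(cos 20.0°, sin 20.0°) = (53.6, 7.76). The perpendicularity gives EU at right angles to JE; with |EU| = 20.0 on the right of JE, U = E + 20.0·(0.342, -0.940) = (60.5, -11.0). Then |RU| = |U − R| = 61.5.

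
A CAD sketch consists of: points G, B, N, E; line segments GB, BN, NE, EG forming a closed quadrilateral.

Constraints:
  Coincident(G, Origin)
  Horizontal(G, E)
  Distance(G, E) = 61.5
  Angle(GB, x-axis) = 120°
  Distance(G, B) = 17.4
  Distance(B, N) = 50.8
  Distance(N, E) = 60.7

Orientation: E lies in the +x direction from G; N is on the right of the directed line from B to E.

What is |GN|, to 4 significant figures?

33.68

Checks: |BN| = 50.80 ✓; |NE| = 60.70 ✓.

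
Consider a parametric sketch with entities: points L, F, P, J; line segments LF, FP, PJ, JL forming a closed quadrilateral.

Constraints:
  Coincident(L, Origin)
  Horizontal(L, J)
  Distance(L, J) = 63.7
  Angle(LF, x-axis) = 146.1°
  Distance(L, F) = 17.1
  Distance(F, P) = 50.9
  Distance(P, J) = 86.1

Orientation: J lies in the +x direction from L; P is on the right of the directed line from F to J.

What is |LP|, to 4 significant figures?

42.97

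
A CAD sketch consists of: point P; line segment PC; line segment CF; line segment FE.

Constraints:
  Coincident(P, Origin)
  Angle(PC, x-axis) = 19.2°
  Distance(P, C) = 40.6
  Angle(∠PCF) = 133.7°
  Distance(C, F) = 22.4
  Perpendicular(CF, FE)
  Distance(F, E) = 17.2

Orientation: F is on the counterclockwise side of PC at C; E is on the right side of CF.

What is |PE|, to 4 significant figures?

68.65

∠PCF = 133.7°, so CF runs at 19.2° + (180° − 133.7°) = 65.50° from the x-axis; with |CF| = 22.4, F = C + 22.4·(cos 65.50°, sin 65.50°) = (47.63, 33.74). The perpendicularity gives FE at right angles to CF; with |FE| = 17.2 on the right of CF, E = F + 17.2·(0.9100, -0.4147) = (63.28, 26.60). Then |PE| = |E − P| = 68.65.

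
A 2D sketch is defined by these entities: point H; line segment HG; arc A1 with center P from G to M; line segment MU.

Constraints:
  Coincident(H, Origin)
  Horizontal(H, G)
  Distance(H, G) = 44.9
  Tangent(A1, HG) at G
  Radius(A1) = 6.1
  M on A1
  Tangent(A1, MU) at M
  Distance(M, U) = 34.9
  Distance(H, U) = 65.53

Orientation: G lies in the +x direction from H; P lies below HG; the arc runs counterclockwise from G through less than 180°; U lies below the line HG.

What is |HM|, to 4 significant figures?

40.02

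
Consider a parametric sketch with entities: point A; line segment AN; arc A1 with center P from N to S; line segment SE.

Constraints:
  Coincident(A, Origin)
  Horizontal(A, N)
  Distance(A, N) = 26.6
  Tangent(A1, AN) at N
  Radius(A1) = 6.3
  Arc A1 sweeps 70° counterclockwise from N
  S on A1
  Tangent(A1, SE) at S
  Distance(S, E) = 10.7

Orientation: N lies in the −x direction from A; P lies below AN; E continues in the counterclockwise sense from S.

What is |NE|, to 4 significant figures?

17.13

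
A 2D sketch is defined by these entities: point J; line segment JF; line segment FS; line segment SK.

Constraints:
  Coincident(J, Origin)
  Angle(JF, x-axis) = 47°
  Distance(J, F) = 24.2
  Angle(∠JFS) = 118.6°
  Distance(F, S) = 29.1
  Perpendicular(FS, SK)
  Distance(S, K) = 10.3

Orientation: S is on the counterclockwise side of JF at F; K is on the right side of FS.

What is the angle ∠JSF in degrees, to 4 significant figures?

27.58°

J is at the origin; JF runs at 47.0° with length 24.2, so F = 24.2·(cos 47.0°, sin 47.0°) = (16.50, 17.70). ∠JFS = 118.6°, so FS runs at 47.0° + (180° − 118.6°) = 108.4° from the x-axis; with |FS| = 29.1, S = F + 29.1·(cos 108.4°, sin 108.4°) = (7.319, 45.31). Then cos ∠JSF = SJ·SF / (|SJ||SF|), giving 27.58°.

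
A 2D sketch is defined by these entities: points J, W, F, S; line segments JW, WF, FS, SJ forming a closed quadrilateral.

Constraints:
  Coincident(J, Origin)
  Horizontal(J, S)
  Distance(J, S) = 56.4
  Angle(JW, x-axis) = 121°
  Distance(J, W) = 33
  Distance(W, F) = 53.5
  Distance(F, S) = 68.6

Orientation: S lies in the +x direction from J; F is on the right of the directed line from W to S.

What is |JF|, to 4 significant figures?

25.59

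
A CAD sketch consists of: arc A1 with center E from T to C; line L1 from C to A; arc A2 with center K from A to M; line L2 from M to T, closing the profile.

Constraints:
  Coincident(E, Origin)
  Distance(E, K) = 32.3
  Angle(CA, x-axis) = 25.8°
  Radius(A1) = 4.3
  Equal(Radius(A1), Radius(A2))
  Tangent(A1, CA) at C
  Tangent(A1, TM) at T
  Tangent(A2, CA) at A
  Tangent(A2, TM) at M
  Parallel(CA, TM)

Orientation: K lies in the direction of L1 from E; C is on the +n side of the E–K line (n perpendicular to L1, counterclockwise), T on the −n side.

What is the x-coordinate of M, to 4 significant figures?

30.95

The slot axis is L1's direction at 25.8°, so u = (cos 25.8°, sin 25.8°) = (0.9003, 0.4352) and n = (−sin 25.8°, cos 25.8°) = (-0.4352, 0.9003). E is at the origin and K lies 32.3 along u from E, so K = 32.3·u = (29.08, 14.06). Tangency of A1 to both parallel lines with radius 4.3 puts C and T at E ± 4.3·n: C = (-1.871, 3.871), T = (1.871, -3.871). Equal radii place A and M the same way about K: A = K + 4.3·n = (27.21, 17.93), M = K − 4.3·n = (30.95, 10.19). So M.x = 30.95.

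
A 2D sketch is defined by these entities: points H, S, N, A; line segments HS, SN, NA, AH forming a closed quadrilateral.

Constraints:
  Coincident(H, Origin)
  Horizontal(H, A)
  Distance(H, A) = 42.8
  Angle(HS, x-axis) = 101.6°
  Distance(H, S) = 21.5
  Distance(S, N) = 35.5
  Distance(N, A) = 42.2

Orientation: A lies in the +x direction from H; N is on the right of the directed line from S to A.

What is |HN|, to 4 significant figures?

14.00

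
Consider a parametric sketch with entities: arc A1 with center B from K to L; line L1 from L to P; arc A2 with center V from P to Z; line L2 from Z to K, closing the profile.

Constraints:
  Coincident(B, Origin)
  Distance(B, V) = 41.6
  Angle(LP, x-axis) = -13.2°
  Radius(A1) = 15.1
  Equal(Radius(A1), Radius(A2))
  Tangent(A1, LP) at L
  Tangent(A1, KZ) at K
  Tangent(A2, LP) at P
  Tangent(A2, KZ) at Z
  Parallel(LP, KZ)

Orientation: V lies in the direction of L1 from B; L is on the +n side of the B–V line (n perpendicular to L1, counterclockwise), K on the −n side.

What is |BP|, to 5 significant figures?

44.256

The slot axis is L1's direction at -13.2°, so u = (cos -13.2°, sin -13.2°) = (0.97358, -0.22835) and n = (−sin -13.2°, cos -13.2°) = (0.22835, 0.97358). B is at the origin and V lies 41.6 along u from B, so V = 41.6·u = (40.501, -9.4994). Tangency of A1 to both parallel lines with radius 15.1 puts L and K at B ± 15.1·n: L = (3.4481, 14.701), K = (-3.4481, -14.701). Equal radii place P and Z the same way about V: P = V + 15.1·n = (43.949, 5.2016), Z = V − 15.1·n = (37.053, -24.200). Then |BP| = |P − B| = 44.256.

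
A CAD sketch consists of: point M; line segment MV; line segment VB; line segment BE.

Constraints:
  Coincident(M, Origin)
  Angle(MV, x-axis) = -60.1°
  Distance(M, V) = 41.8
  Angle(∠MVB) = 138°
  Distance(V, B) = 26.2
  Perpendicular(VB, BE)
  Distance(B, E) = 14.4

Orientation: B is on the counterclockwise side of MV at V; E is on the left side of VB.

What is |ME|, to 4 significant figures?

58.85

M is at the origin; MV runs at -60.1° with length 41.8, so V = 41.8·(cos -60.1°, sin -60.1°) = (20.84, -36.24). ∠MVB = 138.0°, so VB runs at -60.1° + (180° − 138.0°) = -18.10° from the x-axis; with |VB| = 26.2, B = V + 26.2·(cos -18.10°, sin -18.10°) = (45.74, -44.38). The perpendicularity gives BE at right angles to VB; with |BE| = 14.4 on the left of VB, E = B + 14.4·(0.3107, 0.9505) = (50.21, -30.69). Then |ME| = |E − M| = 58.85.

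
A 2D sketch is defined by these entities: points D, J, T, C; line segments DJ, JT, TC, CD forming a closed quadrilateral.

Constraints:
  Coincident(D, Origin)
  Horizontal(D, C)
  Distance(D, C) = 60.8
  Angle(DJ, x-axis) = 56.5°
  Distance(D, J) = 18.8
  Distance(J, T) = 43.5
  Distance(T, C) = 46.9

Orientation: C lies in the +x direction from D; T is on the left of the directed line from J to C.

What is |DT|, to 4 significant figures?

61.76

D is at the origin; DC is horizontal with |DC| = 60.8 and C in +x, so C = (60.8, 0). DJ runs at 56.5° with |DJ| = 18.8, so J = (10.38, 15.68). T is determined by |JT| = 43.5 and |TC| = 46.9 together: it lies at the intersection of circle(J, 43.5) and circle(C, 46.9). With |JC| = 52.80, the foot of the radical line on JC is 23.49 from J and the perpendicular offset is √(43.5² − 23.49²) = 36.61. Taking the left-of-JC solution: T = (43.68, 43.66).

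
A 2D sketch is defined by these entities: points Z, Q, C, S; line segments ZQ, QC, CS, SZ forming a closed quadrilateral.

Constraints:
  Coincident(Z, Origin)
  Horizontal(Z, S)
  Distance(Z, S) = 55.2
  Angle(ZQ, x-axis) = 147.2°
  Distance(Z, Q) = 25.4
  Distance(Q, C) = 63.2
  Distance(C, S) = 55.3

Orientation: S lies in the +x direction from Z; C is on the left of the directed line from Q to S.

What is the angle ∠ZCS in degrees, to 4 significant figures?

58.06°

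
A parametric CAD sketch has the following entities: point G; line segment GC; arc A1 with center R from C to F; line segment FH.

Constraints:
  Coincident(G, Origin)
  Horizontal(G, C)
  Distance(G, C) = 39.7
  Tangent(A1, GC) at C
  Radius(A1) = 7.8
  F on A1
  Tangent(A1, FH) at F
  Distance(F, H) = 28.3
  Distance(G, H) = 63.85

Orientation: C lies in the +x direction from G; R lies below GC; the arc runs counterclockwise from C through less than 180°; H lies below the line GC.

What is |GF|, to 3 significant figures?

36.8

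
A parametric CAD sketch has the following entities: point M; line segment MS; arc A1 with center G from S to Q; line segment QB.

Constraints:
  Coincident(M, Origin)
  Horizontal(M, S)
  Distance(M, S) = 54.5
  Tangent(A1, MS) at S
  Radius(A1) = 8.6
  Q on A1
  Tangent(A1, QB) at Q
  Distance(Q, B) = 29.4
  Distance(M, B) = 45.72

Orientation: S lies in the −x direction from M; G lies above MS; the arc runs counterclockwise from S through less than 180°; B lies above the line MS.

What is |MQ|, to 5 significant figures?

47.056

M is at the origin; MS is horizontal with |MS| = 54.5 and S on the −x side, so S = (-54.500, 0.0000). The tangent condition forces GS to be normal to MS, so G = S + (0, 8.6) = (-54.500, 8.6000). Since GQ ⟂ QB (tangency), |GB| = √(8.6² + 29.4²) = 30.632 regardless of where Q sits on A1. So B lies on both circle(M, 45.72) and circle(G, 30.632); the above-MS intersection is B = (-33.606, 31.000). Q is the foot of the tangent from B: Q = (-46.817, 4.7354).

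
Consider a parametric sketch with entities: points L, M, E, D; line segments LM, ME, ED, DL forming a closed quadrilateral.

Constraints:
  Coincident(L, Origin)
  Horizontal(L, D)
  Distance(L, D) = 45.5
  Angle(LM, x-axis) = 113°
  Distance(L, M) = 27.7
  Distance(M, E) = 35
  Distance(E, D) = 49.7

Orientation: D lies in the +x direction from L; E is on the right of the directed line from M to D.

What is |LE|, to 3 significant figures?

9.36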